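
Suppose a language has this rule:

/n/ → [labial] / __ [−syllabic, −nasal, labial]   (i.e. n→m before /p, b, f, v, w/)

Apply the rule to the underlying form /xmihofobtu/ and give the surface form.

xmihofobtu

No segment of /xmihofobtu/ meets the structural description of the rule, so the form surfaces unchanged.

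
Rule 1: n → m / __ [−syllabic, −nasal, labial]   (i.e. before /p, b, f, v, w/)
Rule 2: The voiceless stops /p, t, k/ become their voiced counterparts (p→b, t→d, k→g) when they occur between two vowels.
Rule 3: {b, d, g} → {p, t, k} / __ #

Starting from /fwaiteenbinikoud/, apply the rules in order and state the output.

fwaideembinigout

Rule 1 (nasal place assimilation): /n/ precedes the labial consonant /b/, so it assimilates in place to [m]. /fwaiteenbinikoud/ → fwaiteembinikoud.
Rule 2 (intervocalic voicing): /t/ is a voiceless stop between vowels /i/ and /e/, so it voices to [d]. /k/ is a voiceless stop between vowels /i/ and /o/, so it voices to [g]. /fwaiteembinikoud/ → fwaideembinigoud.
Rule 3 (final devoicing): /d/ is a voiced stop in word-final position, so it devoices to [t]. /fwaideembinigoud/ → fwaideembinigout.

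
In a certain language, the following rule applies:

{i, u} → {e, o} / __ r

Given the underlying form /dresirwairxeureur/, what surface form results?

/i/ is a high vowel immediately before /r/, so it lowers to [e].
/i/ is a high vowel immediately before /r/, so it lowers to [e].
/u/ is a high vowel immediately before /r/, so it lowers to [o].
/u/ is a high vowel immediately before /r/, so it lowers to [o].
Surface form: [dreserwaerxeoreor].

dreserwaerxeoreor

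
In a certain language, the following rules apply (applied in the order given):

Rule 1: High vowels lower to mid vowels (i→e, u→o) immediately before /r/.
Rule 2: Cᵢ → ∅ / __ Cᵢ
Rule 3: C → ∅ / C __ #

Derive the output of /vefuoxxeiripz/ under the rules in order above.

vefuoxeerip

Rule 1 (pre-rhotic lowering): /i/ is a high vowel immediately before /r/, so it lowers to [e]. /vefuoxxeiripz/ → vefuoxxeeripz.
Rule 2 (degemination): /xx/ is a geminate; the first /x/ deletes. /vefuoxxeeripz/ → vefuoxeeripz.
Rule 3 (final cluster simplification): /z/ is the second consonant of a word-final cluster /pz/, so it deletes. /vefuoxeeripz/ → vefuoxeerip.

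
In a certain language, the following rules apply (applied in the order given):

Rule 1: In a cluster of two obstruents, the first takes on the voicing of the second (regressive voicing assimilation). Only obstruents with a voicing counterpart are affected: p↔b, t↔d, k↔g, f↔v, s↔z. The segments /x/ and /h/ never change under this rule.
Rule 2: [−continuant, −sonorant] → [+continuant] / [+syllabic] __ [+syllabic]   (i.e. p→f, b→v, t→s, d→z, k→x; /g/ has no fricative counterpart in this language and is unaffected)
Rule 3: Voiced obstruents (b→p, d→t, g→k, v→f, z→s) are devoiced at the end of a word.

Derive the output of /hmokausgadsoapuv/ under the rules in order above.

hmoxauzgatsoafuf

Rule 1 (regressive voicing assimilation): /s/ precedes the voiced obstruent /g/, so it voices to [z] by assimilation. /d/ precedes the voiceless obstruent /s/, so it devoices to [t] by assimilation. /hmokausgadsoapuv/ → hmokauzgatsoapuv.
Rule 2 (intervocalic spirantization): /k/ is a stop between vowels /o/ and /a/, so it spirantizes to the fricative [x]. /p/ is a stop between vowels /a/ and /u/, so it spirantizes to the fricative [f]. /hmokauzgatsoapuv/ → hmoxauzgatsoafuv.
Rule 3 (final devoicing): /v/ is a voiced obstruent in word-final position, so it devoices to [f]. /hmoxauzgatsoafuv/ → hmoxauzgatsoafuf.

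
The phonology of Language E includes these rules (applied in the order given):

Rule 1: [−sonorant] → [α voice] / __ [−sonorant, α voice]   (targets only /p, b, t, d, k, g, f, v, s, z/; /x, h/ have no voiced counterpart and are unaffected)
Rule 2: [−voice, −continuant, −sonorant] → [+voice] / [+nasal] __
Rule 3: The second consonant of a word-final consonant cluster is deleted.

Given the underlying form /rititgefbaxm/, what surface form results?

Rule 1 (regressive voicing assimilation): /t/ precedes the voiced obstruent /g/, so it voices to [d] by assimilation. /f/ precedes the voiced obstruent /b/, so it voices to [v] by assimilation. /rititgefbaxm/ → ritidgevbaxm.
Rule 2 (post-nasal voicing): no segment meets the environment; /ritidgevbaxm/ is unchanged.
Rule 3 (final cluster simplification): /m/ is the second consonant of a word-final cluster /xm/, so it deletes. /ritidgevbaxm/ → ritidgevbax.

ritidgevbax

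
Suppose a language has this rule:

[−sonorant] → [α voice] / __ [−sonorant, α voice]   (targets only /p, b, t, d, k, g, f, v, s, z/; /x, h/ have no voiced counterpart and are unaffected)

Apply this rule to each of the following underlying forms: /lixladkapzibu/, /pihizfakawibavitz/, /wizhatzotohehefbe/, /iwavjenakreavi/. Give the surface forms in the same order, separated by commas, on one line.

/lixladkapzibu/: /d/ precedes the voiceless obstruent /k/, so it devoices to [t] by assimilation. /p/ precedes the voiced obstruent /z/, so it voices to [b] by assimilation. → [lixlatkabzibu].
/pihizfakawibavitz/: /z/ precedes the voiceless obstruent /f/, so it devoices to [s] by assimilation. /t/ precedes the voiced obstruent /z/, so it voices to [d] by assimilation. → [pihisfakawibavidz].
/wizhatzotohehefbe/: /z/ precedes the voiceless obstruent /h/, so it devoices to [s] by assimilation. /t/ precedes the voiced obstruent /z/, so it voices to [d] by assimilation. /f/ precedes the voiced obstruent /b/, so it voices to [v] by assimilation. → [wishadzotohehevbe].
/iwavjenakreavi/: the rule's environment is not met; surfaces unchanged as [iwavjenakreavi].

lixlatkabzibu, pihisfakawibavidz, wishadzotohehevbe, iwavjenakreavi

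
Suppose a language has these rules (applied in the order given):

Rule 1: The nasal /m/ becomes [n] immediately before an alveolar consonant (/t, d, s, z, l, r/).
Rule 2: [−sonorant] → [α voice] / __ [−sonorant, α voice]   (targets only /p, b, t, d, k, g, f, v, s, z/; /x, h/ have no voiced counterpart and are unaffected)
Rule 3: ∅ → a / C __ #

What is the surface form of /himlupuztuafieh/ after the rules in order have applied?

Rule 1 (nasal place assimilation): /m/ precedes the alveolar consonant /l/, so it assimilates in place to [n]. /himlupuztuafieh/ → hinlupuztuafieh.
Rule 2 (regressive voicing assimilation): /z/ precedes the voiceless obstruent /t/, so it devoices to [s] by assimilation. /hinlupuztuafieh/ → hinlupustuafieh.
Rule 3 (final a-epenthesis): the form ends in the consonant /h/, so [a] is inserted word-finally. /hinlupustuafieh/ → hinlupustuafieha.

hinlupustuafieha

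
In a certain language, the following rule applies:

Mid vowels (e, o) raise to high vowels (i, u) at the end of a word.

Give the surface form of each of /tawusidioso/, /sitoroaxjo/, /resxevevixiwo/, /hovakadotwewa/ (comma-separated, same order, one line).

tawusidiosu, sitoroaxju, resxevevixiwu, hovakadotwewa

/tawusidioso/: /o/ is a mid vowel in word-final position, so it raises to [u]. → [tawusidiosu].
/sitoroaxjo/: /o/ is a mid vowel in word-final position, so it raises to [u]. → [sitoroaxju].
/resxevevixiwo/: /o/ is a mid vowel in word-final position, so it raises to [u]. → [resxevevixiwu].
/hovakadotwewa/: the rule's environment is not met; surfaces unchanged as [hovakadotwewa].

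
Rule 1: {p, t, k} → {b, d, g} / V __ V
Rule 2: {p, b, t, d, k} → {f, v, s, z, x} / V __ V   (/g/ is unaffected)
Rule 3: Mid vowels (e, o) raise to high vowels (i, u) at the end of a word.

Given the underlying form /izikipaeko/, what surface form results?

Rule 1 (intervocalic voicing): /k/ is a voiceless stop between vowels /i/ and /i/, so it voices to [g]. /p/ is a voiceless stop between vowels /i/ and /a/, so it voices to [b]. /k/ is a voiceless stop between vowels /e/ and /o/, so it voices to [g]. /izikipaeko/ → izigibaego.
Rule 2 (intervocalic spirantization): /b/ is a stop between vowels /i/ and /a/, so it spirantizes to the fricative [v]. /izigibaego/ → izigivaego.
Rule 3 (final vowel raising): /o/ is a mid vowel in word-final position, so it raises to [u]. /izigivaego/ → izigivaegu.

izigivaegu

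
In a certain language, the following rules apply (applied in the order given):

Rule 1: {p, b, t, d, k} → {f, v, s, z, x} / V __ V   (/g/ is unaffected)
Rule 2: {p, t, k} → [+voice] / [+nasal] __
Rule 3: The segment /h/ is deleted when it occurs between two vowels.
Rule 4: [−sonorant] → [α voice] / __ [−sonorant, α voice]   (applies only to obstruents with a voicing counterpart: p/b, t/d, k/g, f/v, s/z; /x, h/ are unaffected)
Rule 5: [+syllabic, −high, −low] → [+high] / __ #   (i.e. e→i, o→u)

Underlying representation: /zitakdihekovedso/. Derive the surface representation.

Rule 1 (intervocalic spirantization): /t/ is a stop between vowels /i/ and /a/, so it spirantizes to the fricative [s]. /k/ is a stop between vowels /e/ and /o/, so it spirantizes to the fricative [x]. /zitakdihekovedso/ → zisakdihexovedso.
Rule 2 (post-nasal voicing): no segment meets the environment; /zisakdihexovedso/ is unchanged.
Rule 3 (intervocalic h-deletion): /h/ occurs between vowels /i/ and /e/, so it deletes. /zisakdihexovedso/ → zisakdiexovedso.
Rule 4 (regressive voicing assimilation): /k/ precedes the voiced obstruent /d/, so it voices to [g] by assimilation. /d/ precedes the voiceless obstruent /s/, so it devoices to [t] by assimilation. /zisakdiexovedso/ → zisagdiexovetso.
Rule 5 (final vowel raising): /o/ is a mid vowel in word-final position, so it raises to [u]. /zisagdiexovetso/ → zisagdiexovetsu.

zisagdiexovetsu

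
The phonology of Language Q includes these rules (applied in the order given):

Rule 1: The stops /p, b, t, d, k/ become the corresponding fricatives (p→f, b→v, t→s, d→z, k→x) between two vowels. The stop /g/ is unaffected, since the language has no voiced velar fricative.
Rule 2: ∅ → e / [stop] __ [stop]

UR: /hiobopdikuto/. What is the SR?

Rule 1 (intervocalic spirantization): /b/ is a stop between vowels /o/ and /o/, so it spirantizes to the fricative [v]. /k/ is a stop between vowels /i/ and /u/, so it spirantizes to the fricative [x]. /t/ is a stop between vowels /u/ and /o/, so it spirantizes to the fricative [s]. /hiobopdikuto/ → hiovopdixuso.
Rule 2 (stop-cluster e-epenthesis): /p/ and /d/ form a stop–stop cluster, so [e] is inserted between them. /hiovopdixuso/ → hiovopedixuso.

hiovopedixuso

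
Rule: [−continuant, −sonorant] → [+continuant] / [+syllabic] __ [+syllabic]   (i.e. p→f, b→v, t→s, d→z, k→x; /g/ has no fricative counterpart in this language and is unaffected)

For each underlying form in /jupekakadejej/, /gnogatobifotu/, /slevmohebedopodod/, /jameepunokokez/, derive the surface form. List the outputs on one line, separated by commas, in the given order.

/jupekakadejej/: /p/ is a stop between vowels /u/ and /e/, so it spirantizes to the fricative [f]. /k/ is a stop between vowels /e/ and /a/, so it spirantizes to the fricative [x]. /k/ is a stop between vowels /a/ and /a/, so it spirantizes to the fricative [x]. /d/ is a stop between vowels /a/ and /e/, so it spirantizes to the fricative [z]. → [jufexaxazejej].
/gnogatobifotu/: /t/ is a stop between vowels /a/ and /o/, so it spirantizes to the fricative [s]. /b/ is a stop between vowels /o/ and /i/, so it spirantizes to the fricative [v]. /t/ is a stop between vowels /o/ and /u/, so it spirantizes to the fricative [s]. → [gnogasovifosu].
/slevmohebedopodod/: /b/ is a stop between vowels /e/ and /e/, so it spirantizes to the fricative [v]. /d/ is a stop between vowels /e/ and /o/, so it spirantizes to the fricative [z]. /p/ is a stop between vowels /o/ and /o/, so it spirantizes to the fricative [f]. /d/ is a stop between vowels /o/ and /o/, so it spirantizes to the fricative [z]. → [slevmohevezofozod].
/jameepunokokez/: /p/ is a stop between vowels /e/ and /u/, so it spirantizes to the fricative [f]. /k/ is a stop between vowels /o/ and /o/, so it spirantizes to the fricative [x]. /k/ is a stop between vowels /o/ and /e/, so it spirantizes to the fricative [x]. → [jameefunoxoxez].

jufexaxazejej, gnogasovifosu, slevmohevezofozod, jameefunoxoxez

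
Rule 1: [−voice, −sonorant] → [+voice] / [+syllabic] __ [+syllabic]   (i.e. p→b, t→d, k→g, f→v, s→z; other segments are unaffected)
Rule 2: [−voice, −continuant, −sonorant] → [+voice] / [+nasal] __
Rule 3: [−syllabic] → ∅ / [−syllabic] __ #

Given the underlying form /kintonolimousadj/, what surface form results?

Rule 1 (intervocalic voicing): /s/ is a voiceless obstruent between vowels /u/ and /a/, so it voices to [z]. /kintonolimousadj/ → kintonolimouzadj.
Rule 2 (post-nasal voicing): /t/ is a voiceless stop immediately after the nasal /n/, so it voices to [d]. /kintonolimouzadj/ → kindonolimouzadj.
Rule 3 (final cluster simplification): /j/ is the second consonant of a word-final cluster /dj/, so it deletes. /kindonolimouzadj/ → kindonolimouzad.

kindonolimouzad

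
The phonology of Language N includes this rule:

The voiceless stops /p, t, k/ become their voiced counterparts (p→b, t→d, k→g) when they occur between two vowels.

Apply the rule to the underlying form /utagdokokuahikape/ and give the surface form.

/t/ is a voiceless stop between vowels /u/ and /a/, so it voices to [d].
/k/ is a voiceless stop between vowels /o/ and /o/, so it voices to [g].
/k/ is a voiceless stop between vowels /o/ and /u/, so it voices to [g].
/k/ is a voiceless stop between vowels /i/ and /a/, so it voices to [g].
/p/ is a voiceless stop between vowels /a/ and /e/, so it voices to [b].
Surface form: [udagdogoguahigabe].

udagdogoguahigabe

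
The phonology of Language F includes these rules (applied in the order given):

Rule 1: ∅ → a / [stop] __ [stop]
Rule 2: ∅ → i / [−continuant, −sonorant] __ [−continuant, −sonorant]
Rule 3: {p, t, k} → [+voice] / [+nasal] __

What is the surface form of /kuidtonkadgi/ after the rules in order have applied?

Rule 1 (stop-cluster a-epenthesis): /d/ and /t/ form a stop–stop cluster, so [a] is inserted between them. /d/ and /g/ form a stop–stop cluster, so [a] is inserted between them. /kuidtonkadgi/ → kuidatonkadagi.
Rule 2 (stop-cluster i-epenthesis): no segment meets the environment; /kuidatonkadagi/ is unchanged.
Rule 3 (post-nasal voicing): /k/ is a voiceless stop immediately after the nasal /n/, so it voices to [g]. /kuidatonkadagi/ → kuidatongadagi.

kuidatongadagi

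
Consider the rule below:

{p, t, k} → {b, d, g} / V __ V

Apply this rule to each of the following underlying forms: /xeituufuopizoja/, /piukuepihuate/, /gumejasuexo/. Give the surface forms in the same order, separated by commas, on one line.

/xeituufuopizoja/: /t/ is a voiceless stop between vowels /i/ and /u/, so it voices to [d]. /p/ is a voiceless stop between vowels /o/ and /i/, so it voices to [b]. → [xeiduufuobizoja].
/piukuepihuate/: /k/ is a voiceless stop between vowels /u/ and /u/, so it voices to [g]. /p/ is a voiceless stop between vowels /e/ and /i/, so it voices to [b]. /t/ is a voiceless stop between vowels /a/ and /e/, so it voices to [d]. → [piuguebihuade].
/gumejasuexo/: the rule's environment is not met; surfaces unchanged as [gumejasuexo].

xeiduufuobizoja, piuguebihuade, gumejasuexo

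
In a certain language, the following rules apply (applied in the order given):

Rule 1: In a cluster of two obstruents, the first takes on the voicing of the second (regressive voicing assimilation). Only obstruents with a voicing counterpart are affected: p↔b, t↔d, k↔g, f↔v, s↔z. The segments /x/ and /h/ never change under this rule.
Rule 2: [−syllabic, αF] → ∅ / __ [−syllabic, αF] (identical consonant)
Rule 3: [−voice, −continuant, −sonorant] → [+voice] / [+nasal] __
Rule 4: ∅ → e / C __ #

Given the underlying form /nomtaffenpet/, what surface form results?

nomdafenbete

Rule 1 (regressive voicing assimilation): no segment meets the environment; /nomtaffenpet/ is unchanged.
Rule 2 (degemination): /ff/ is a geminate; the first /f/ deletes. /nomtaffenpet/ → nomtafenpet.
Rule 3 (post-nasal voicing): /t/ is a voiceless stop immediately after the nasal /m/, so it voices to [d]. /p/ is a voiceless stop immediately after the nasal /n/, so it voices to [b]. /nomtafenpet/ → nomdafenbet.
Rule 4 (final e-epenthesis): the form ends in the consonant /t/, so [e] is inserted word-finally. /nomdafenbet/ → nomdafenbete.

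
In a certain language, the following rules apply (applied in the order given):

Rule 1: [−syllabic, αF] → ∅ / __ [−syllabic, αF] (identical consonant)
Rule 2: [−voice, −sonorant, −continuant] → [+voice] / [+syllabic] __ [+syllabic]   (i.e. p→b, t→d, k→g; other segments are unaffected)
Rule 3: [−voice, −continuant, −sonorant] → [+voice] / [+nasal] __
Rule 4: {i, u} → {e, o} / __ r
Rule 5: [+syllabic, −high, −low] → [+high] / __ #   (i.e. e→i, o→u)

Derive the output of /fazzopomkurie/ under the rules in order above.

Rule 1 (degemination): /zz/ is a geminate; the first /z/ deletes. /fazzopomkurie/ → fazopomkurie.
Rule 2 (intervocalic voicing): /p/ is a voiceless stop between vowels /o/ and /o/, so it voices to [b]. /fazopomkurie/ → fazobomkurie.
Rule 3 (post-nasal voicing): /k/ is a voiceless stop immediately after the nasal /m/, so it voices to [g]. /fazobomkurie/ → fazobomgurie.
Rule 4 (pre-rhotic lowering): /u/ is a high vowel immediately before /r/, so it lowers to [o]. /fazobomgurie/ → fazobomgorie.
Rule 5 (final vowel raising): /e/ is a mid vowel in word-final position, so it raises to [i]. /fazobomgorie/ → fazobomgorii.

fazobomgorii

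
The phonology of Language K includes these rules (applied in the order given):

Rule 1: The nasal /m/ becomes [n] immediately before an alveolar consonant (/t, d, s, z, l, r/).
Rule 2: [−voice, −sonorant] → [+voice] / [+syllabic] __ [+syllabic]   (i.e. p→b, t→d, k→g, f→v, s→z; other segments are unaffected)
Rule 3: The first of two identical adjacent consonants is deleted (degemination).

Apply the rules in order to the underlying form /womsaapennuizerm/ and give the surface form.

wonsaabenuizerm

Rule 1 (nasal place assimilation): /m/ precedes the alveolar consonant /s/, so it assimilates in place to [n]. /womsaapennuizerm/ → wonsaapennuizerm.
Rule 2 (intervocalic voicing): /p/ is a voiceless obstruent between vowels /a/ and /e/, so it voices to [b]. /wonsaapennuizerm/ → wonsaabennuizerm.
Rule 3 (degemination): /nn/ is a geminate; the first /n/ deletes. /wonsaabennuizerm/ → wonsaabenuizerm.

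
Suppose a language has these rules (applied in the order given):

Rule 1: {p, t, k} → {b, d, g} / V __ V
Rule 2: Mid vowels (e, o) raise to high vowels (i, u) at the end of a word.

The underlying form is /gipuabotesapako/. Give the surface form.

Rule 1 (intervocalic voicing): /p/ is a voiceless stop between vowels /i/ and /u/, so it voices to [b]. /t/ is a voiceless stop between vowels /o/ and /e/, so it voices to [d]. /p/ is a voiceless stop between vowels /a/ and /a/, so it voices to [b]. /k/ is a voiceless stop between vowels /a/ and /o/, so it voices to [g]. /gipuabotesapako/ → gibuabodesabago.
Rule 2 (final vowel raising): /o/ is a mid vowel in word-final position, so it raises to [u]. /gibuabodesabago/ → gibuabodesabagu.

gibuabodesabagu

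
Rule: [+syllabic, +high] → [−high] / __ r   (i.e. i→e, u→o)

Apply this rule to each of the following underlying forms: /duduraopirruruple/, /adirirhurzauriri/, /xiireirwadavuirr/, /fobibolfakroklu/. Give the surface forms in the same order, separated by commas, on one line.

/duduraopirruruple/: /u/ is a high vowel immediately before /r/, so it lowers to [o]. /i/ is a high vowel immediately before /r/, so it lowers to [e]. /u/ is a high vowel immediately before /r/, so it lowers to [o]. → [dudoraoperroruple].
/adirirhurzauriri/: /i/ is a high vowel immediately before /r/, so it lowers to [e]. /i/ is a high vowel immediately before /r/, so it lowers to [e]. /u/ is a high vowel immediately before /r/, so it lowers to [o]. /u/ is a high vowel immediately before /r/, so it lowers to [o]. /i/ is a high vowel immediately before /r/, so it lowers to [e]. → [adererhorzaoreri].
/xiireirwadavuirr/: /i/ is a high vowel immediately before /r/, so it lowers to [e]. /i/ is a high vowel immediately before /r/, so it lowers to [e]. /i/ is a high vowel immediately before /r/, so it lowers to [e]. → [xiereerwadavuerr].
/fobibolfakroklu/: the rule's environment is not met; surfaces unchanged as [fobibolfakroklu].

dudoraoperroruple, adererhorzaoreri, xiereerwadavuerr, fobibolfakroklu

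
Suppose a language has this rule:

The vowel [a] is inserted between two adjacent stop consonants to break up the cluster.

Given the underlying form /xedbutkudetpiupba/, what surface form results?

/d/ and /b/ form a stop–stop cluster, so [a] is inserted between them.
/t/ and /k/ form a stop–stop cluster, so [a] is inserted between them.
/t/ and /p/ form a stop–stop cluster, so [a] is inserted between them.
/p/ and /b/ form a stop–stop cluster, so [a] is inserted between them.
Surface form: [xedabutakudetapiupaba].

xedabutakudetapiupaba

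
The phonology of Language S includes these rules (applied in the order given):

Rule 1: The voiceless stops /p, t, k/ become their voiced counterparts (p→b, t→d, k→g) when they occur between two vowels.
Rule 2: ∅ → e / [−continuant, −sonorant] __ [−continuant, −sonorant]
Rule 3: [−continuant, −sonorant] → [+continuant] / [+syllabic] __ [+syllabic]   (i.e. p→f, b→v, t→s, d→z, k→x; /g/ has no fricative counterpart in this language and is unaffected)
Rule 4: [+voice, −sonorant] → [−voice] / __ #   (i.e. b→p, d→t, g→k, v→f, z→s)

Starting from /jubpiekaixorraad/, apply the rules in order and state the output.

Rule 1 (intervocalic voicing): /k/ is a voiceless stop between vowels /e/ and /a/, so it voices to [g]. /jubpiekaixorraad/ → jubpiegaixorraad.
Rule 2 (stop-cluster e-epenthesis): /b/ and /p/ form a stop–stop cluster, so [e] is inserted between them. /jubpiegaixorraad/ → jubepiegaixorraad.
Rule 3 (intervocalic spirantization): /b/ is a stop between vowels /u/ and /e/, so it spirantizes to the fricative [v]. /p/ is a stop between vowels /e/ and /i/, so it spirantizes to the fricative [f]. /jubepiegaixorraad/ → juvefiegaixorraad.
Rule 4 (final devoicing): /d/ is a voiced obstruent in word-final position, so it devoices to [t]. /juvefiegaixorraad/ → juvefiegaixorraat.

juvefiegaixorraat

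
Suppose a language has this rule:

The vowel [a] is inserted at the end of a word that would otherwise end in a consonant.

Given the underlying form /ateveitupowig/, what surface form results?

ateveitupowiga

the form ends in the consonant /g/, so [a] is inserted word-finally.
Surface form: [ateveitupowiga].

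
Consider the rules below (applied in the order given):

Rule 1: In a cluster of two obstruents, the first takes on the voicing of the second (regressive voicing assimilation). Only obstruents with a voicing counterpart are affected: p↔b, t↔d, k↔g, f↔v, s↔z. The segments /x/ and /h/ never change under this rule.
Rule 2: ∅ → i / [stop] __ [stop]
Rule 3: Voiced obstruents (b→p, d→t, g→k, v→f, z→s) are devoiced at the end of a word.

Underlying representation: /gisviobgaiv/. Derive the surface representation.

gizviobigaif

Rule 1 (regressive voicing assimilation): /s/ precedes the voiced obstruent /v/, so it voices to [z] by assimilation. /gisviobgaiv/ → gizviobgaiv.
Rule 2 (stop-cluster i-epenthesis): /b/ and /g/ form a stop–stop cluster, so [i] is inserted between them. /gizviobgaiv/ → gizviobigaiv.
Rule 3 (final devoicing): /v/ is a voiced obstruent in word-final position, so it devoices to [f]. /gizviobigaiv/ → gizviobigaif.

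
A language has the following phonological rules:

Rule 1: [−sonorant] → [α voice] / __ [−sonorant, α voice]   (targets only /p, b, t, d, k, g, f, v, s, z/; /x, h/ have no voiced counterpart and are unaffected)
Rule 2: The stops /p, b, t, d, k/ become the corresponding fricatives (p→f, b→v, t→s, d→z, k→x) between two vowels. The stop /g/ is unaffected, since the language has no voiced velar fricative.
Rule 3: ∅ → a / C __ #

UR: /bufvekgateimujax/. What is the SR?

Rule 1 (regressive voicing assimilation): /f/ precedes the voiced obstruent /v/, so it voices to [v] by assimilation. /k/ precedes the voiced obstruent /g/, so it voices to [g] by assimilation. /bufvekgateimujax/ → buvveggateimujax.
Rule 2 (intervocalic spirantization): /t/ is a stop between vowels /a/ and /e/, so it spirantizes to the fricative [s]. /buvveggateimujax/ → buvveggaseimujax.
Rule 3 (final a-epenthesis): the form ends in the consonant /x/, so [a] is inserted word-finally. /buvveggaseimujax/ → buvveggaseimujaxa.

buvveggaseimujaxa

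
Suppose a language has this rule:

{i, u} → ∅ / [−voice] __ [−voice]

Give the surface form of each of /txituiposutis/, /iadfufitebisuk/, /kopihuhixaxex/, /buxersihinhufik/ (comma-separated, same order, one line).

txtuiposts, iadfftebisk, kophhxaxex, buxershinhfk

/txituiposutis/: /i/ is a high vowel flanked by voiceless consonants /x/ and /t/, so it deletes. /u/ is a high vowel flanked by voiceless consonants /s/ and /t/, so it deletes. /i/ is a high vowel flanked by voiceless consonants /t/ and /s/, so it deletes. → [txtuiposts].
/iadfufitebisuk/: /u/ is a high vowel flanked by voiceless consonants /f/ and /f/, so it deletes. /i/ is a high vowel flanked by voiceless consonants /f/ and /t/, so it deletes. /u/ is a high vowel flanked by voiceless consonants /s/ and /k/, so it deletes. → [iadfftebisk].
/kopihuhixaxex/: /i/ is a high vowel flanked by voiceless consonants /p/ and /h/, so it deletes. /u/ is a high vowel flanked by voiceless consonants /h/ and /h/, so it deletes. /i/ is a high vowel flanked by voiceless consonants /h/ and /x/, so it deletes. → [kophhxaxex].
/buxersihinhufik/: /i/ is a high vowel flanked by voiceless consonants /s/ and /h/, so it deletes. /u/ is a high vowel flanked by voiceless consonants /h/ and /f/, so it deletes. /i/ is a high vowel flanked by voiceless consonants /f/ and /k/, so it deletes. → [buxershinhfk].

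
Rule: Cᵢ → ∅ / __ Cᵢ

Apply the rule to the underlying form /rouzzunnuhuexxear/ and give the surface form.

rouzunuhuexear

/zz/ is a geminate; the first /z/ deletes.
/nn/ is a geminate; the first /n/ deletes.
/xx/ is a geminate; the first /x/ deletes.
Surface form: [rouzunuhuexear].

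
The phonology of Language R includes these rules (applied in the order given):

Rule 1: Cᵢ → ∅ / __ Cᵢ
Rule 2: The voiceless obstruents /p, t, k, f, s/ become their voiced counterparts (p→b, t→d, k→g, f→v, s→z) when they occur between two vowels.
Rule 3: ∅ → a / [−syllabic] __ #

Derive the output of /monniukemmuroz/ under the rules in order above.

Rule 1 (degemination): /nn/ is a geminate; the first /n/ deletes. /mm/ is a geminate; the first /m/ deletes. /monniukemmuroz/ → moniukemuroz.
Rule 2 (intervocalic voicing): /k/ is a voiceless obstruent between vowels /u/ and /e/, so it voices to [g]. /moniukemuroz/ → moniugemuroz.
Rule 3 (final a-epenthesis): the form ends in the consonant /z/, so [a] is inserted word-finally. /moniugemuroz/ → moniugemuroza.

moniugemuroza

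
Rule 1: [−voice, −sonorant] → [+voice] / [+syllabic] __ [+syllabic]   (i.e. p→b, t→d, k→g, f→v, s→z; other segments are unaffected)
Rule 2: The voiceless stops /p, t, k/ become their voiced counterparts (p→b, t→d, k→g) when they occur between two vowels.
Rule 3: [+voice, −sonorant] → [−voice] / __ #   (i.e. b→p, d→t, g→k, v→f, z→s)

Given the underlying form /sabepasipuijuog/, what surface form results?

sabebazibuijuok

Rule 1 (intervocalic voicing): /p/ is a voiceless obstruent between vowels /e/ and /a/, so it voices to [b]. /s/ is a voiceless obstruent between vowels /a/ and /i/, so it voices to [z]. /p/ is a voiceless obstruent between vowels /i/ and /u/, so it voices to [b]. /sabepasipuijuog/ → sabebazibuijuog.
Rule 2 (intervocalic voicing): no segment meets the environment; /sabebazibuijuog/ is unchanged.
Rule 3 (final devoicing): /g/ is a voiced obstruent in word-final position, so it devoices to [k]. /sabebazibuijuog/ → sabebazibuijuok.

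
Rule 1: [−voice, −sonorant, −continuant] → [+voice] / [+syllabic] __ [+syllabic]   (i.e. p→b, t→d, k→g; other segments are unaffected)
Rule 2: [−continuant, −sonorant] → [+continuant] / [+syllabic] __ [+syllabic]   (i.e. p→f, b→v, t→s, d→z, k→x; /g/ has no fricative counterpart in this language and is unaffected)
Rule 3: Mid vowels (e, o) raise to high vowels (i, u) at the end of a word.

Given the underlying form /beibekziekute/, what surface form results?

Rule 1 (intervocalic voicing): /k/ is a voiceless stop between vowels /e/ and /u/, so it voices to [g]. /t/ is a voiceless stop between vowels /u/ and /e/, so it voices to [d]. /beibekziekute/ → beibekziegude.
Rule 2 (intervocalic spirantization): /b/ is a stop between vowels /i/ and /e/, so it spirantizes to the fricative [v]. /d/ is a stop between vowels /u/ and /e/, so it spirantizes to the fricative [z]. /beibekziegude/ → beivekzieguze.
Rule 3 (final vowel raising): /e/ is a mid vowel in word-final position, so it raises to [i]. /beivekzieguze/ → beivekzieguzi.

beivekzieguzi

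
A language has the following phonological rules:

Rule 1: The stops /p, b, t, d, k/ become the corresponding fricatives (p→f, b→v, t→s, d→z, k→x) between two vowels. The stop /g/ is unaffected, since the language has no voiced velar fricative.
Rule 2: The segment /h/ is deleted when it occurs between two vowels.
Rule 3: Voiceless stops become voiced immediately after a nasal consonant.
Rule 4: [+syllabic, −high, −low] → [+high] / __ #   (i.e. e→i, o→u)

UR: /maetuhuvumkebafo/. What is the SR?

Rule 1 (intervocalic spirantization): /t/ is a stop between vowels /e/ and /u/, so it spirantizes to the fricative [s]. /b/ is a stop between vowels /e/ and /a/, so it spirantizes to the fricative [v]. /maetuhuvumkebafo/ → maesuhuvumkevafo.
Rule 2 (intervocalic h-deletion): /h/ occurs between vowels /u/ and /u/, so it deletes. /maesuhuvumkevafo/ → maesuuvumkevafo.
Rule 3 (post-nasal voicing): /k/ is a voiceless stop immediately after the nasal /m/, so it voices to [g]. /maesuuvumkevafo/ → maesuuvumgevafo.
Rule 4 (final vowel raising): /o/ is a mid vowel in word-final position, so it raises to [u]. /maesuuvumgevafo/ → maesuuvumgevafu.

maesuuvumgevafu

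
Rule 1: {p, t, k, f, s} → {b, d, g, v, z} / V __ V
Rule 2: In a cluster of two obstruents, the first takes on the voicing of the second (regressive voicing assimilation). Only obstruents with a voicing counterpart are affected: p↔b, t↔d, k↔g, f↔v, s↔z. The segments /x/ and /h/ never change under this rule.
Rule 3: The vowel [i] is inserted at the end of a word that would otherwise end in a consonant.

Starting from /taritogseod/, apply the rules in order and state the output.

Rule 1 (intervocalic voicing): /t/ is a voiceless obstruent between vowels /i/ and /o/, so it voices to [d]. /taritogseod/ → taridogseod.
Rule 2 (regressive voicing assimilation): /g/ precedes the voiceless obstruent /s/, so it devoices to [k] by assimilation. /taridogseod/ → taridokseod.
Rule 3 (final i-epenthesis): the form ends in the consonant /d/, so [i] is inserted word-finally. /taridokseod/ → taridokseodi.

taridokseodi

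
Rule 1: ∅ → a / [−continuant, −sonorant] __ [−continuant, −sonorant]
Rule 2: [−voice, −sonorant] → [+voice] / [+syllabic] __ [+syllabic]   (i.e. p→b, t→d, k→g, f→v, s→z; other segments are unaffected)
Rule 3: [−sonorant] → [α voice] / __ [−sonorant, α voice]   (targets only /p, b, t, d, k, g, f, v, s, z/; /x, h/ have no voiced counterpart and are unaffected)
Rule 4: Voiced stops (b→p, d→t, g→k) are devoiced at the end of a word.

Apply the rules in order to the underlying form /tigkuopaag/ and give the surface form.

tigaguobaak

Rule 1 (stop-cluster a-epenthesis): /g/ and /k/ form a stop–stop cluster, so [a] is inserted between them. /tigkuopaag/ → tigakuopaag.
Rule 2 (intervocalic voicing): /k/ is a voiceless obstruent between vowels /a/ and /u/, so it voices to [g]. /p/ is a voiceless obstruent between vowels /o/ and /a/, so it voices to [b]. /tigakuopaag/ → tigaguobaag.
Rule 3 (regressive voicing assimilation): no segment meets the environment; /tigaguobaag/ is unchanged.
Rule 4 (final devoicing): /g/ is a voiced stop in word-final position, so it devoices to [k]. /tigaguobaag/ → tigaguobaak.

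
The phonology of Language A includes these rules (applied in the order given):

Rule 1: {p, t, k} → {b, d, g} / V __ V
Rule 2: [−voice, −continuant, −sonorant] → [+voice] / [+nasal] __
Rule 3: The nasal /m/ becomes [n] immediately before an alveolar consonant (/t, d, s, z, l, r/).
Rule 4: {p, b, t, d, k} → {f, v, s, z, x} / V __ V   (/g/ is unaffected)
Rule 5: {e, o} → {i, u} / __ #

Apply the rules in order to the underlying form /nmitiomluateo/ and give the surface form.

nmizionluazeu

Rule 1 (intervocalic voicing): /t/ is a voiceless stop between vowels /i/ and /i/, so it voices to [d]. /t/ is a voiceless stop between vowels /a/ and /e/, so it voices to [d]. /nmitiomluateo/ → nmidiomluadeo.
Rule 2 (post-nasal voicing): no segment meets the environment; /nmidiomluadeo/ is unchanged.
Rule 3 (nasal place assimilation): /m/ precedes the alveolar consonant /l/, so it assimilates in place to [n]. /nmidiomluadeo/ → nmidionluadeo.
Rule 4 (intervocalic spirantization): /d/ is a stop between vowels /i/ and /i/, so it spirantizes to the fricative [z]. /d/ is a stop between vowels /a/ and /e/, so it spirantizes to the fricative [z]. /nmidionluadeo/ → nmizionluazeo.
Rule 5 (final vowel raising): /o/ is a mid vowel in word-final position, so it raises to [u]. /nmizionluazeo/ → nmizionluazeu.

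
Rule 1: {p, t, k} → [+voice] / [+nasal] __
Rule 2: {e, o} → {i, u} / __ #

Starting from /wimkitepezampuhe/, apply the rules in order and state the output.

Rule 1 (post-nasal voicing): /k/ is a voiceless stop immediately after the nasal /m/, so it voices to [g]. /p/ is a voiceless stop immediately after the nasal /m/, so it voices to [b]. /wimkitepezampuhe/ → wimgitepezambuhe.
Rule 2 (final vowel raising): /e/ is a mid vowel in word-final position, so it raises to [i]. /wimgitepezambuhe/ → wimgitepezambuhi.

wimgitepezambuhi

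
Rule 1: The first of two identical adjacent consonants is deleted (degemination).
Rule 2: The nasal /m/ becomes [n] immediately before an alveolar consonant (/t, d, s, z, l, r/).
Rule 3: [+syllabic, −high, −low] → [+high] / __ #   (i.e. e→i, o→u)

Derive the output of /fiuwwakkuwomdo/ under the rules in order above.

Rule 1 (degemination): /ww/ is a geminate; the first /w/ deletes. /kk/ is a geminate; the first /k/ deletes. /fiuwwakkuwomdo/ → fiuwakuwomdo.
Rule 2 (nasal place assimilation): /m/ precedes the alveolar consonant /d/, so it assimilates in place to [n]. /fiuwakuwomdo/ → fiuwakuwondo.
Rule 3 (final vowel raising): /o/ is a mid vowel in word-final position, so it raises to [u]. /fiuwakuwondo/ → fiuwakuwondu.

fiuwakuwondu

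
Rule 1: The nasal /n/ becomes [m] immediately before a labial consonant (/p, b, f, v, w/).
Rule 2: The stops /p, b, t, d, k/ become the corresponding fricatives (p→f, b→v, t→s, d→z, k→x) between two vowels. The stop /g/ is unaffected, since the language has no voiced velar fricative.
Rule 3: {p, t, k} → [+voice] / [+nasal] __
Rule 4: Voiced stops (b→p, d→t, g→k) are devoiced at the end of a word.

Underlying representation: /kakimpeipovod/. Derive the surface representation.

kaximbeifovot

Rule 1 (nasal place assimilation): no segment meets the environment; /kakimpeipovod/ is unchanged.
Rule 2 (intervocalic spirantization): /k/ is a stop between vowels /a/ and /i/, so it spirantizes to the fricative [x]. /p/ is a stop between vowels /i/ and /o/, so it spirantizes to the fricative [f]. /kakimpeipovod/ → kaximpeifovod.
Rule 3 (post-nasal voicing): /p/ is a voiceless stop immediately after the nasal /m/, so it voices to [b]. /kaximpeifovod/ → kaximbeifovod.
Rule 4 (final devoicing): /d/ is a voiced stop in word-final position, so it devoices to [t]. /kaximbeifovod/ → kaximbeifovot.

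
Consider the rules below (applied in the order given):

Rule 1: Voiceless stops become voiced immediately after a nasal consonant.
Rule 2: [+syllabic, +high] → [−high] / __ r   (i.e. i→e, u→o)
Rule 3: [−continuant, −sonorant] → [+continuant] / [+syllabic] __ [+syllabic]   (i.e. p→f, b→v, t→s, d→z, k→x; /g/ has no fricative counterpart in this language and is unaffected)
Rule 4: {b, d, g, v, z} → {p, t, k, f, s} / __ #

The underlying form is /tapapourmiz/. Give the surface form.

tafafoormis

Rule 1 (post-nasal voicing): no segment meets the environment; /tapapourmiz/ is unchanged.
Rule 2 (pre-rhotic lowering): /u/ is a high vowel immediately before /r/, so it lowers to [o]. /tapapourmiz/ → tapapoormiz.
Rule 3 (intervocalic spirantization): /p/ is a stop between vowels /a/ and /a/, so it spirantizes to the fricative [f]. /p/ is a stop between vowels /a/ and /o/, so it spirantizes to the fricative [f]. /tapapoormiz/ → tafafoormiz.
Rule 4 (final devoicing): /z/ is a voiced obstruent in word-final position, so it devoices to [s]. /tafafoormiz/ → tafafoormis.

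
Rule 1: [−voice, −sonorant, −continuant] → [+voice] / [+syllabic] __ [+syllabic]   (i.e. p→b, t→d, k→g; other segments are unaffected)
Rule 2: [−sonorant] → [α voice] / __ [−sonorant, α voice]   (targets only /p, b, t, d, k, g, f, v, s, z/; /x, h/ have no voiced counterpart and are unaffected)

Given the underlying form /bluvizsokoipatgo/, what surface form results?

Rule 1 (intervocalic voicing): /k/ is a voiceless stop between vowels /o/ and /o/, so it voices to [g]. /p/ is a voiceless stop between vowels /i/ and /a/, so it voices to [b]. /bluvizsokoipatgo/ → bluvizsogoibatgo.
Rule 2 (regressive voicing assimilation): /z/ precedes the voiceless obstruent /s/, so it devoices to [s] by assimilation. /t/ precedes the voiced obstruent /g/, so it voices to [d] by assimilation. /bluvizsogoibatgo/ → bluvissogoibadgo.

bluvissogoibadgo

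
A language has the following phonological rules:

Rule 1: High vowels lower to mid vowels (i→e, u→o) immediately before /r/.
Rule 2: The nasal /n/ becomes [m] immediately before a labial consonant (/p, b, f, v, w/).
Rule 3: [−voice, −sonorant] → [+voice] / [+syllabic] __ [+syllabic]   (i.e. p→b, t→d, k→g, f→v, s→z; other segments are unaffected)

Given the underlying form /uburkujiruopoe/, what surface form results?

uborkujeruoboe

Rule 1 (pre-rhotic lowering): /u/ is a high vowel immediately before /r/, so it lowers to [o]. /i/ is a high vowel immediately before /r/, so it lowers to [e]. /uburkujiruopoe/ → uborkujeruopoe.
Rule 2 (nasal place assimilation): no segment meets the environment; /uborkujeruopoe/ is unchanged.
Rule 3 (intervocalic voicing): /p/ is a voiceless obstruent between vowels /o/ and /o/, so it voices to [b]. /uborkujeruopoe/ → uborkujeruoboe.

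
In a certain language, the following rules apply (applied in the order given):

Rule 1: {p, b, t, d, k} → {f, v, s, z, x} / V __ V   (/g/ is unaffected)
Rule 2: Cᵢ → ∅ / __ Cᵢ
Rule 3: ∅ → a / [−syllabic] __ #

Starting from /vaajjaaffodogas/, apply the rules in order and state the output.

Rule 1 (intervocalic spirantization): /d/ is a stop between vowels /o/ and /o/, so it spirantizes to the fricative [z]. /vaajjaaffodogas/ → vaajjaaffozogas.
Rule 2 (degemination): /jj/ is a geminate; the first /j/ deletes. /ff/ is a geminate; the first /f/ deletes. /vaajjaaffozogas/ → vaajaafozogas.
Rule 3 (final a-epenthesis): the form ends in the consonant /s/, so [a] is inserted word-finally. /vaajaafozogas/ → vaajaafozogasa.

vaajaafozogasa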